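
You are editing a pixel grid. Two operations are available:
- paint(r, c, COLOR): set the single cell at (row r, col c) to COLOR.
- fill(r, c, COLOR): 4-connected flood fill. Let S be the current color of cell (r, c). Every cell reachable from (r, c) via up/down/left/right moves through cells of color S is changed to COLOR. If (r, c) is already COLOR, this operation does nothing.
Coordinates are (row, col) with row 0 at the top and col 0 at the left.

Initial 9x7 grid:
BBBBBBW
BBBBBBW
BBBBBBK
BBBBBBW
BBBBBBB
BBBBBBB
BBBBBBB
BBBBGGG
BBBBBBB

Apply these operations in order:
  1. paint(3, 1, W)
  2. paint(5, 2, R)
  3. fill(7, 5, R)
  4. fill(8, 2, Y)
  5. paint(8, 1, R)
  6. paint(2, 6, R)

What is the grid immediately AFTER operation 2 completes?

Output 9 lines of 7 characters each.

Answer: BBBBBBW
BBBBBBW
BBBBBBK
BWBBBBW
BBBBBBB
BBRBBBB
BBBBBBB
BBBBGGG
BBBBBBB

Derivation:
After op 1 paint(3,1,W):
BBBBBBW
BBBBBBW
BBBBBBK
BWBBBBW
BBBBBBB
BBBBBBB
BBBBBBB
BBBBGGG
BBBBBBB
After op 2 paint(5,2,R):
BBBBBBW
BBBBBBW
BBBBBBK
BWBBBBW
BBBBBBB
BBRBBBB
BBBBBBB
BBBBGGG
BBBBBBB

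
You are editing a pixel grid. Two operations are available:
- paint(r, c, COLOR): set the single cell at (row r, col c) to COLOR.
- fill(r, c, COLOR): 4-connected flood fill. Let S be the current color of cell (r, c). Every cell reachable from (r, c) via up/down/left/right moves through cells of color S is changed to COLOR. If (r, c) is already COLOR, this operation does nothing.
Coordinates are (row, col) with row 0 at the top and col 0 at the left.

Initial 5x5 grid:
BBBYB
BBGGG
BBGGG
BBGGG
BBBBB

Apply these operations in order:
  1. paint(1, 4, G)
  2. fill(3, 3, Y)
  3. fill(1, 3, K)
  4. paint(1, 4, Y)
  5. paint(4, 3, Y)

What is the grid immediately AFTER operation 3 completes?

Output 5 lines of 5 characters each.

Answer: BBBKB
BBKKK
BBKKK
BBKKK
BBBBB

Derivation:
After op 1 paint(1,4,G):
BBBYB
BBGGG
BBGGG
BBGGG
BBBBB
After op 2 fill(3,3,Y) [9 cells changed]:
BBBYB
BBYYY
BBYYY
BBYYY
BBBBB
After op 3 fill(1,3,K) [10 cells changed]:
BBBKB
BBKKK
BBKKK
BBKKK
BBBBB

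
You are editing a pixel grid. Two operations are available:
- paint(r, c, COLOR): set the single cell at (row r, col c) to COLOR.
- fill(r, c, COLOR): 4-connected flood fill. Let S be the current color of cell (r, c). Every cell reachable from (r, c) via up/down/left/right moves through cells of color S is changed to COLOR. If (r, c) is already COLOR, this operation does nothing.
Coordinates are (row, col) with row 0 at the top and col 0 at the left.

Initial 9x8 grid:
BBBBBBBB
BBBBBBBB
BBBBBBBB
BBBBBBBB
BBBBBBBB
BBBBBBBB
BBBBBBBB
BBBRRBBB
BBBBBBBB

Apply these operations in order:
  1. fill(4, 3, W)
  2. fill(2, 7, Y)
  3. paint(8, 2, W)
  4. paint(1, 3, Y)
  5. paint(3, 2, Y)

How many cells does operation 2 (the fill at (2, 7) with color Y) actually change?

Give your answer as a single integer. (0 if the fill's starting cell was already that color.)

Answer: 70

Derivation:
After op 1 fill(4,3,W) [70 cells changed]:
WWWWWWWW
WWWWWWWW
WWWWWWWW
WWWWWWWW
WWWWWWWW
WWWWWWWW
WWWWWWWW
WWWRRWWW
WWWWWWWW
After op 2 fill(2,7,Y) [70 cells changed]:
YYYYYYYY
YYYYYYYY
YYYYYYYY
YYYYYYYY
YYYYYYYY
YYYYYYYY
YYYYYYYY
YYYRRYYY
YYYYYYYY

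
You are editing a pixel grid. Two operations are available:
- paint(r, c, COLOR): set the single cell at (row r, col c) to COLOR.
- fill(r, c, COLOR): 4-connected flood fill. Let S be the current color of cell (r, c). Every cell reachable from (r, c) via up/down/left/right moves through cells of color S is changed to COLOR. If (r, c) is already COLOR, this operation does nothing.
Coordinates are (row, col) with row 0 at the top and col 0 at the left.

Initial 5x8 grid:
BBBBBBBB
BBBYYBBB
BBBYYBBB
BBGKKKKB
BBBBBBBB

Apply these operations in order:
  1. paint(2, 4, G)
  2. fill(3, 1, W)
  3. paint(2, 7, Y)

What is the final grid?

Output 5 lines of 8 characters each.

Answer: WWWWWWWW
WWWYYWWW
WWWYGWWY
WWGKKKKW
WWWWWWWW

Derivation:
After op 1 paint(2,4,G):
BBBBBBBB
BBBYYBBB
BBBYGBBB
BBGKKKKB
BBBBBBBB
After op 2 fill(3,1,W) [31 cells changed]:
WWWWWWWW
WWWYYWWW
WWWYGWWW
WWGKKKKW
WWWWWWWW
After op 3 paint(2,7,Y):
WWWWWWWW
WWWYYWWW
WWWYGWWY
WWGKKKKW
WWWWWWWW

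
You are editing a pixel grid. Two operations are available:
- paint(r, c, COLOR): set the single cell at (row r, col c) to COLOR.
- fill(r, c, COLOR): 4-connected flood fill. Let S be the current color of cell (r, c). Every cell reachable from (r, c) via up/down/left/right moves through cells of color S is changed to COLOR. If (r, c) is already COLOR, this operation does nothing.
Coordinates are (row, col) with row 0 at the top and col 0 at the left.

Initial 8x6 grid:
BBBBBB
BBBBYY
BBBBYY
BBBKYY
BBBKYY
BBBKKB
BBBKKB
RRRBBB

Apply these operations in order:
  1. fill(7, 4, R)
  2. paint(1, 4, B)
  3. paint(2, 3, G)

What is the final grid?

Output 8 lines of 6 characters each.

Answer: BBBBBB
BBBBBY
BBBGYY
BBBKYY
BBBKYY
BBBKKR
BBBKKR
RRRRRR

Derivation:
After op 1 fill(7,4,R) [5 cells changed]:
BBBBBB
BBBBYY
BBBBYY
BBBKYY
BBBKYY
BBBKKR
BBBKKR
RRRRRR
After op 2 paint(1,4,B):
BBBBBB
BBBBBY
BBBBYY
BBBKYY
BBBKYY
BBBKKR
BBBKKR
RRRRRR
After op 3 paint(2,3,G):
BBBBBB
BBBBBY
BBBGYY
BBBKYY
BBBKYY
BBBKKR
BBBKKR
RRRRRR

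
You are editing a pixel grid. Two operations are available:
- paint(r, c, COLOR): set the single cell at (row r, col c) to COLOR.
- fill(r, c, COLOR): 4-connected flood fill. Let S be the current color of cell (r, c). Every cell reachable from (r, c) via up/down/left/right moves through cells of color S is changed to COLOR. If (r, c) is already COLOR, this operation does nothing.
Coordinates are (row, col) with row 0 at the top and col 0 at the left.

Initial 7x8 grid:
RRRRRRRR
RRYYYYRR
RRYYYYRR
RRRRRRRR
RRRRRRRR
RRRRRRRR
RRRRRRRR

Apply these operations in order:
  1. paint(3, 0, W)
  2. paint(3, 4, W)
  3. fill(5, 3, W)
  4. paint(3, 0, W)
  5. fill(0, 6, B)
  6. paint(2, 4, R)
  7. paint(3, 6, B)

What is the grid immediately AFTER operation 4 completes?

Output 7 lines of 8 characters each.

Answer: WWWWWWWW
WWYYYYWW
WWYYYYWW
WWWWWWWW
WWWWWWWW
WWWWWWWW
WWWWWWWW

Derivation:
After op 1 paint(3,0,W):
RRRRRRRR
RRYYYYRR
RRYYYYRR
WRRRRRRR
RRRRRRRR
RRRRRRRR
RRRRRRRR
After op 2 paint(3,4,W):
RRRRRRRR
RRYYYYRR
RRYYYYRR
WRRRWRRR
RRRRRRRR
RRRRRRRR
RRRRRRRR
After op 3 fill(5,3,W) [46 cells changed]:
WWWWWWWW
WWYYYYWW
WWYYYYWW
WWWWWWWW
WWWWWWWW
WWWWWWWW
WWWWWWWW
After op 4 paint(3,0,W):
WWWWWWWW
WWYYYYWW
WWYYYYWW
WWWWWWWW
WWWWWWWW
WWWWWWWW
WWWWWWWW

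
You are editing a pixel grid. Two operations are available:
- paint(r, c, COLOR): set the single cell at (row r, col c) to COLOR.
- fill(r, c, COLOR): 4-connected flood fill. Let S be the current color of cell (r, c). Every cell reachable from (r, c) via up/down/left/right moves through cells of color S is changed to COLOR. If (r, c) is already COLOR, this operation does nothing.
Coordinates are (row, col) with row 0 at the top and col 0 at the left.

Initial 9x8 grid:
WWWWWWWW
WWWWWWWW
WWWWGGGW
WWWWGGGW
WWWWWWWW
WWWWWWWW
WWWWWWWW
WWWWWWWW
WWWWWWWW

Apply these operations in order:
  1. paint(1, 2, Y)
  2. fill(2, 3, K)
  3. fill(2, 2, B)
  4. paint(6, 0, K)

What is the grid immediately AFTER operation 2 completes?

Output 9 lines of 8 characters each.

Answer: KKKKKKKK
KKYKKKKK
KKKKGGGK
KKKKGGGK
KKKKKKKK
KKKKKKKK
KKKKKKKK
KKKKKKKK
KKKKKKKK

Derivation:
After op 1 paint(1,2,Y):
WWWWWWWW
WWYWWWWW
WWWWGGGW
WWWWGGGW
WWWWWWWW
WWWWWWWW
WWWWWWWW
WWWWWWWW
WWWWWWWW
After op 2 fill(2,3,K) [65 cells changed]:
KKKKKKKK
KKYKKKKK
KKKKGGGK
KKKKGGGK
KKKKKKKK
KKKKKKKK
KKKKKKKK
KKKKKKKK
KKKKKKKK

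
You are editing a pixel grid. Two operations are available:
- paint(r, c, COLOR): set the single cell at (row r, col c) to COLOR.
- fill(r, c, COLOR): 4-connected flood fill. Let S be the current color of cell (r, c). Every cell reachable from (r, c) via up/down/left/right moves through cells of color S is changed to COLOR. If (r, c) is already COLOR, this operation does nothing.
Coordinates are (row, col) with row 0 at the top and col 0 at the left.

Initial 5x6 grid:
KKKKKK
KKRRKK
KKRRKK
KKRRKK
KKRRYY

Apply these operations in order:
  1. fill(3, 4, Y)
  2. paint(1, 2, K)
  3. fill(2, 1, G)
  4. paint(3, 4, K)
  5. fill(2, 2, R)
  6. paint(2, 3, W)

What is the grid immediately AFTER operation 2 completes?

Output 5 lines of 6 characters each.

Answer: YYYYYY
YYKRYY
YYRRYY
YYRRYY
YYRRYY

Derivation:
After op 1 fill(3,4,Y) [20 cells changed]:
YYYYYY
YYRRYY
YYRRYY
YYRRYY
YYRRYY
After op 2 paint(1,2,K):
YYYYYY
YYKRYY
YYRRYY
YYRRYY
YYRRYY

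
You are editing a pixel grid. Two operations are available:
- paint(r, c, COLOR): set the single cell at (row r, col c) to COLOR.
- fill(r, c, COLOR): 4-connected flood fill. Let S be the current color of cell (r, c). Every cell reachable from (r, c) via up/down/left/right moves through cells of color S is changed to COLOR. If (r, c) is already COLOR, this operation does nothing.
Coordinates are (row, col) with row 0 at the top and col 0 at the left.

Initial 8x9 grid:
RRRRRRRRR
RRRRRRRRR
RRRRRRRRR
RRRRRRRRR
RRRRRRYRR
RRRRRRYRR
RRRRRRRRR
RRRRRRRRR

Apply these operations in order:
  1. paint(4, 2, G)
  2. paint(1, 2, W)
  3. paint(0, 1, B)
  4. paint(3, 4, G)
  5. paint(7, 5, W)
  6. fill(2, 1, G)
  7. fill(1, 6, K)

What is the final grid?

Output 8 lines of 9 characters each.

After op 1 paint(4,2,G):
RRRRRRRRR
RRRRRRRRR
RRRRRRRRR
RRRRRRRRR
RRGRRRYRR
RRRRRRYRR
RRRRRRRRR
RRRRRRRRR
After op 2 paint(1,2,W):
RRRRRRRRR
RRWRRRRRR
RRRRRRRRR
RRRRRRRRR
RRGRRRYRR
RRRRRRYRR
RRRRRRRRR
RRRRRRRRR
After op 3 paint(0,1,B):
RBRRRRRRR
RRWRRRRRR
RRRRRRRRR
RRRRRRRRR
RRGRRRYRR
RRRRRRYRR
RRRRRRRRR
RRRRRRRRR
After op 4 paint(3,4,G):
RBRRRRRRR
RRWRRRRRR
RRRRRRRRR
RRRRGRRRR
RRGRRRYRR
RRRRRRYRR
RRRRRRRRR
RRRRRRRRR
After op 5 paint(7,5,W):
RBRRRRRRR
RRWRRRRRR
RRRRRRRRR
RRRRGRRRR
RRGRRRYRR
RRRRRRYRR
RRRRRRRRR
RRRRRWRRR
After op 6 fill(2,1,G) [65 cells changed]:
GBGGGGGGG
GGWGGGGGG
GGGGGGGGG
GGGGGGGGG
GGGGGGYGG
GGGGGGYGG
GGGGGGGGG
GGGGGWGGG
After op 7 fill(1,6,K) [67 cells changed]:
KBKKKKKKK
KKWKKKKKK
KKKKKKKKK
KKKKKKKKK
KKKKKKYKK
KKKKKKYKK
KKKKKKKKK
KKKKKWKKK

Answer: KBKKKKKKK
KKWKKKKKK
KKKKKKKKK
KKKKKKKKK
KKKKKKYKK
KKKKKKYKK
KKKKKKKKK
KKKKKWKKK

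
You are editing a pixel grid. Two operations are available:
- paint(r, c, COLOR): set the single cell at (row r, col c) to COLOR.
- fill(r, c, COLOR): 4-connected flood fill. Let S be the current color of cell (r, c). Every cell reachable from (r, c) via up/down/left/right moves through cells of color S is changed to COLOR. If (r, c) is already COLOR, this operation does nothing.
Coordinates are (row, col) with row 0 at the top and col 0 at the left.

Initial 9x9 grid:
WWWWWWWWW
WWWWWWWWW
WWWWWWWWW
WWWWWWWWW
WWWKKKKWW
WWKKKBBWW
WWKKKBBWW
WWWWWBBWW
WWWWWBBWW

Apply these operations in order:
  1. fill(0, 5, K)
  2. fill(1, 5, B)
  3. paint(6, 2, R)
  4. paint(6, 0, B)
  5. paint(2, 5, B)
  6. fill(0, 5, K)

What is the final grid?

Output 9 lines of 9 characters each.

After op 1 fill(0,5,K) [63 cells changed]:
KKKKKKKKK
KKKKKKKKK
KKKKKKKKK
KKKKKKKKK
KKKKKKKKK
KKKKKBBKK
KKKKKBBKK
KKKKKBBKK
KKKKKBBKK
After op 2 fill(1,5,B) [73 cells changed]:
BBBBBBBBB
BBBBBBBBB
BBBBBBBBB
BBBBBBBBB
BBBBBBBBB
BBBBBBBBB
BBBBBBBBB
BBBBBBBBB
BBBBBBBBB
After op 3 paint(6,2,R):
BBBBBBBBB
BBBBBBBBB
BBBBBBBBB
BBBBBBBBB
BBBBBBBBB
BBBBBBBBB
BBRBBBBBB
BBBBBBBBB
BBBBBBBBB
After op 4 paint(6,0,B):
BBBBBBBBB
BBBBBBBBB
BBBBBBBBB
BBBBBBBBB
BBBBBBBBB
BBBBBBBBB
BBRBBBBBB
BBBBBBBBB
BBBBBBBBB
After op 5 paint(2,5,B):
BBBBBBBBB
BBBBBBBBB
BBBBBBBBB
BBBBBBBBB
BBBBBBBBB
BBBBBBBBB
BBRBBBBBB
BBBBBBBBB
BBBBBBBBB
After op 6 fill(0,5,K) [80 cells changed]:
KKKKKKKKK
KKKKKKKKK
KKKKKKKKK
KKKKKKKKK
KKKKKKKKK
KKKKKKKKK
KKRKKKKKK
KKKKKKKKK
KKKKKKKKK

Answer: KKKKKKKKK
KKKKKKKKK
KKKKKKKKK
KKKKKKKKK
KKKKKKKKK
KKKKKKKKK
KKRKKKKKK
KKKKKKKKK
KKKKKKKKK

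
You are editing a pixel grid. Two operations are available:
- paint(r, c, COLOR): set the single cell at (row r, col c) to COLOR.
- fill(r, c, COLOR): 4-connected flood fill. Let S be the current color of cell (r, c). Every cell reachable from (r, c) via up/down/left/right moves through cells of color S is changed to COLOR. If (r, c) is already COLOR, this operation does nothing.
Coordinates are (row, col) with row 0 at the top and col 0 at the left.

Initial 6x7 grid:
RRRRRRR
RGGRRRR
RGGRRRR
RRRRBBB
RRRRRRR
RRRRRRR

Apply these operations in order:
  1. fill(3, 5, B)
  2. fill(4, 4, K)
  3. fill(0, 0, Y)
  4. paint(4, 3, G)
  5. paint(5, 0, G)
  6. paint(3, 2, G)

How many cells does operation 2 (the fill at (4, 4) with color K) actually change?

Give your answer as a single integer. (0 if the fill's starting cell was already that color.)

After op 1 fill(3,5,B) [0 cells changed]:
RRRRRRR
RGGRRRR
RGGRRRR
RRRRBBB
RRRRRRR
RRRRRRR
After op 2 fill(4,4,K) [35 cells changed]:
KKKKKKK
KGGKKKK
KGGKKKK
KKKKBBB
KKKKKKK
KKKKKKK

Answer: 35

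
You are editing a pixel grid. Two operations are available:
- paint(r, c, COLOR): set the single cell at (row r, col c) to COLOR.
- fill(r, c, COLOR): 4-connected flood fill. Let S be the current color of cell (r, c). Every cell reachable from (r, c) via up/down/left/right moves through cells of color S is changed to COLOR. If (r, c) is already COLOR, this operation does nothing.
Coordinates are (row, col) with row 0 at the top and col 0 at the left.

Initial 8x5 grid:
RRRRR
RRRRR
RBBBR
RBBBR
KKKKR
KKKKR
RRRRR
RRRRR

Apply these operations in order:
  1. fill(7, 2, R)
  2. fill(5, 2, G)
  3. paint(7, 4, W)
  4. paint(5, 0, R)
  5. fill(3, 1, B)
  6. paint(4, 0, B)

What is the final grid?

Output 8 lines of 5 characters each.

After op 1 fill(7,2,R) [0 cells changed]:
RRRRR
RRRRR
RBBBR
RBBBR
KKKKR
KKKKR
RRRRR
RRRRR
After op 2 fill(5,2,G) [8 cells changed]:
RRRRR
RRRRR
RBBBR
RBBBR
GGGGR
GGGGR
RRRRR
RRRRR
After op 3 paint(7,4,W):
RRRRR
RRRRR
RBBBR
RBBBR
GGGGR
GGGGR
RRRRR
RRRRW
After op 4 paint(5,0,R):
RRRRR
RRRRR
RBBBR
RBBBR
GGGGR
RGGGR
RRRRR
RRRRW
After op 5 fill(3,1,B) [0 cells changed]:
RRRRR
RRRRR
RBBBR
RBBBR
GGGGR
RGGGR
RRRRR
RRRRW
After op 6 paint(4,0,B):
RRRRR
RRRRR
RBBBR
RBBBR
BGGGR
RGGGR
RRRRR
RRRRW

Answer: RRRRR
RRRRR
RBBBR
RBBBR
BGGGR
RGGGR
RRRRR
RRRRW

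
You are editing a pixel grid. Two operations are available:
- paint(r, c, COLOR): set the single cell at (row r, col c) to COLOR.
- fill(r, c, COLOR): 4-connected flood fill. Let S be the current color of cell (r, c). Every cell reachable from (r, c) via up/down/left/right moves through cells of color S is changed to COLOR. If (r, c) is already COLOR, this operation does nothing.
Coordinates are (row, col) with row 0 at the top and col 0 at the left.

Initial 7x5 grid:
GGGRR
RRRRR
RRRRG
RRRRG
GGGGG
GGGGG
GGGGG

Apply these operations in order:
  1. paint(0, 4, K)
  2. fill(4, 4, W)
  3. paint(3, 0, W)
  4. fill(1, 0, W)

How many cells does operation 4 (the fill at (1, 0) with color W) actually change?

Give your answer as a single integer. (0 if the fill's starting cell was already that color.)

After op 1 paint(0,4,K):
GGGRK
RRRRR
RRRRG
RRRRG
GGGGG
GGGGG
GGGGG
After op 2 fill(4,4,W) [17 cells changed]:
GGGRK
RRRRR
RRRRW
RRRRW
WWWWW
WWWWW
WWWWW
After op 3 paint(3,0,W):
GGGRK
RRRRR
RRRRW
WRRRW
WWWWW
WWWWW
WWWWW
After op 4 fill(1,0,W) [13 cells changed]:
GGGWK
WWWWW
WWWWW
WWWWW
WWWWW
WWWWW
WWWWW

Answer: 13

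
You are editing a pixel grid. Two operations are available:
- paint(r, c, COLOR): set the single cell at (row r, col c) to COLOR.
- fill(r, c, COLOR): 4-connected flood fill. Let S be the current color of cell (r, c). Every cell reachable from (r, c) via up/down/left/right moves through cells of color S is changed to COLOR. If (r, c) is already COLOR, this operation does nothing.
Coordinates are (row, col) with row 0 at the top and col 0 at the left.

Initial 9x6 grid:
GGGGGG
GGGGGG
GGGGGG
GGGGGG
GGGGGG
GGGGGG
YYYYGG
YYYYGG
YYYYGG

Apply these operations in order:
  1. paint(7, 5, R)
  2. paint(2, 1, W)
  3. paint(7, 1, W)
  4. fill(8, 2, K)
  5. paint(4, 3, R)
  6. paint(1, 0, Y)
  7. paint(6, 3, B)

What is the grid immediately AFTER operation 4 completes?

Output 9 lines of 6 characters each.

After op 1 paint(7,5,R):
GGGGGG
GGGGGG
GGGGGG
GGGGGG
GGGGGG
GGGGGG
YYYYGG
YYYYGR
YYYYGG
After op 2 paint(2,1,W):
GGGGGG
GGGGGG
GWGGGG
GGGGGG
GGGGGG
GGGGGG
YYYYGG
YYYYGR
YYYYGG
After op 3 paint(7,1,W):
GGGGGG
GGGGGG
GWGGGG
GGGGGG
GGGGGG
GGGGGG
YYYYGG
YWYYGR
YYYYGG
After op 4 fill(8,2,K) [11 cells changed]:
GGGGGG
GGGGGG
GWGGGG
GGGGGG
GGGGGG
GGGGGG
KKKKGG
KWKKGR
KKKKGG

Answer: GGGGGG
GGGGGG
GWGGGG
GGGGGG
GGGGGG
GGGGGG
KKKKGG
KWKKGR
KKKKGG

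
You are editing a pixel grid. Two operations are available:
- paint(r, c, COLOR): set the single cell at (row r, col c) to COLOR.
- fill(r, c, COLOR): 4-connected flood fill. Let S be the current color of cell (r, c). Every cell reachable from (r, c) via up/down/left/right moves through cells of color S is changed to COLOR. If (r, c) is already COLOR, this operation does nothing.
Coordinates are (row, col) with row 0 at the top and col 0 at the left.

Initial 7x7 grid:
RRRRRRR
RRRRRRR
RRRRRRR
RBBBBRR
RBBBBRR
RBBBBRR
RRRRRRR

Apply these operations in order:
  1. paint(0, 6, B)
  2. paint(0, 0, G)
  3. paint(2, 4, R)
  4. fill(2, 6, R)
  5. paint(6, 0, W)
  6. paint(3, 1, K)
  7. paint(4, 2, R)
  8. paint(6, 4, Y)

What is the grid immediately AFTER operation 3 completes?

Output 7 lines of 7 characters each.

After op 1 paint(0,6,B):
RRRRRRB
RRRRRRR
RRRRRRR
RBBBBRR
RBBBBRR
RBBBBRR
RRRRRRR
After op 2 paint(0,0,G):
GRRRRRB
RRRRRRR
RRRRRRR
RBBBBRR
RBBBBRR
RBBBBRR
RRRRRRR
After op 3 paint(2,4,R):
GRRRRRB
RRRRRRR
RRRRRRR
RBBBBRR
RBBBBRR
RBBBBRR
RRRRRRR

Answer: GRRRRRB
RRRRRRR
RRRRRRR
RBBBBRR
RBBBBRR
RBBBBRR
RRRRRRR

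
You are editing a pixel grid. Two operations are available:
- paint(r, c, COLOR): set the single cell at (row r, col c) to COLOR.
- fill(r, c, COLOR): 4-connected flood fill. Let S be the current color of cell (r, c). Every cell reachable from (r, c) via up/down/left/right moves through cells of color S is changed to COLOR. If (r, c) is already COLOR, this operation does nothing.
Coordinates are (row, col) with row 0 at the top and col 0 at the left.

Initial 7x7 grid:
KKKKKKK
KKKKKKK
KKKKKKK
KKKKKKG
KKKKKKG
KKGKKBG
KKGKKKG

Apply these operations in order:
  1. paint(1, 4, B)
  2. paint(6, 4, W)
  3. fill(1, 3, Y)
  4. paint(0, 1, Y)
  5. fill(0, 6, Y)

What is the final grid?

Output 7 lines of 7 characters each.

Answer: YYYYYYY
YYYYBYY
YYYYYYY
YYYYYYG
YYYYYYG
YYGYYBG
YYGYWKG

Derivation:
After op 1 paint(1,4,B):
KKKKKKK
KKKKBKK
KKKKKKK
KKKKKKG
KKKKKKG
KKGKKBG
KKGKKKG
After op 2 paint(6,4,W):
KKKKKKK
KKKKBKK
KKKKKKK
KKKKKKG
KKKKKKG
KKGKKBG
KKGKWKG
After op 3 fill(1,3,Y) [39 cells changed]:
YYYYYYY
YYYYBYY
YYYYYYY
YYYYYYG
YYYYYYG
YYGYYBG
YYGYWKG
After op 4 paint(0,1,Y):
YYYYYYY
YYYYBYY
YYYYYYY
YYYYYYG
YYYYYYG
YYGYYBG
YYGYWKG
After op 5 fill(0,6,Y) [0 cells changed]:
YYYYYYY
YYYYBYY
YYYYYYY
YYYYYYG
YYYYYYG
YYGYYBG
YYGYWKG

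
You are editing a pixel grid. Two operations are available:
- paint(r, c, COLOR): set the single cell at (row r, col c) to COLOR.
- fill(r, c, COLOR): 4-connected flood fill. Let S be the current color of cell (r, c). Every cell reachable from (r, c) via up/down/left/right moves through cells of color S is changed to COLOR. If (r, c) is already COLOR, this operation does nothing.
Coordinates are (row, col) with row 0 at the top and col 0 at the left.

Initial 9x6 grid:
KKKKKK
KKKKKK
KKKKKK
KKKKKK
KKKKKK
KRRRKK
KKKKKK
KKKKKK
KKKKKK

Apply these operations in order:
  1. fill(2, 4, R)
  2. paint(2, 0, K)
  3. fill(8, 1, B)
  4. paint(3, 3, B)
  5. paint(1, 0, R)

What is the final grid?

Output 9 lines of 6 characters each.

Answer: BBBBBB
RBBBBB
KBBBBB
BBBBBB
BBBBBB
BBBBBB
BBBBBB
BBBBBB
BBBBBB

Derivation:
After op 1 fill(2,4,R) [51 cells changed]:
RRRRRR
RRRRRR
RRRRRR
RRRRRR
RRRRRR
RRRRRR
RRRRRR
RRRRRR
RRRRRR
After op 2 paint(2,0,K):
RRRRRR
RRRRRR
KRRRRR
RRRRRR
RRRRRR
RRRRRR
RRRRRR
RRRRRR
RRRRRR
After op 3 fill(8,1,B) [53 cells changed]:
BBBBBB
BBBBBB
KBBBBB
BBBBBB
BBBBBB
BBBBBB
BBBBBB
BBBBBB
BBBBBB
After op 4 paint(3,3,B):
BBBBBB
BBBBBB
KBBBBB
BBBBBB
BBBBBB
BBBBBB
BBBBBB
BBBBBB
BBBBBB
After op 5 paint(1,0,R):
BBBBBB
RBBBBB
KBBBBB
BBBBBB
BBBBBB
BBBBBB
BBBBBB
BBBBBB
BBBBBB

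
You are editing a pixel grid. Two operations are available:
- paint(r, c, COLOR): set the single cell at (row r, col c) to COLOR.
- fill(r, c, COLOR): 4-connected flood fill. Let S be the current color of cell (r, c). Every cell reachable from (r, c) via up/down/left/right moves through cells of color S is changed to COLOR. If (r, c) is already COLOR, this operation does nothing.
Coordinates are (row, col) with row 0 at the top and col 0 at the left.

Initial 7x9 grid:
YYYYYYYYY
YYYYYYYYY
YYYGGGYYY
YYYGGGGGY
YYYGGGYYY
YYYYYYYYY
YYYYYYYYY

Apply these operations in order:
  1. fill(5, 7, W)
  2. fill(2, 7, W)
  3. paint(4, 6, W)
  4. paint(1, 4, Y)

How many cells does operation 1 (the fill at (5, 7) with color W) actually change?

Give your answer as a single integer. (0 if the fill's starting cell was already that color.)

After op 1 fill(5,7,W) [52 cells changed]:
WWWWWWWWW
WWWWWWWWW
WWWGGGWWW
WWWGGGGGW
WWWGGGWWW
WWWWWWWWW
WWWWWWWWW

Answer: 52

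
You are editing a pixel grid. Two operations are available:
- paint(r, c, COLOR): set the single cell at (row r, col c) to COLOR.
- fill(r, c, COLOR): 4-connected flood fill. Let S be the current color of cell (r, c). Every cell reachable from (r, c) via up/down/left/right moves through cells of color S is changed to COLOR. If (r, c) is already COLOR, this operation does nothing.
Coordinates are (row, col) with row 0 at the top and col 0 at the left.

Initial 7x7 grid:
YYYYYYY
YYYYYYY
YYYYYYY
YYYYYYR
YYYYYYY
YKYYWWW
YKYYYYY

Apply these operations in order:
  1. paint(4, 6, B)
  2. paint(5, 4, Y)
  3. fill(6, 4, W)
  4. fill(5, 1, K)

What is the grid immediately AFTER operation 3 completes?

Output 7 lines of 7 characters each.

Answer: WWWWWWW
WWWWWWW
WWWWWWW
WWWWWWR
WWWWWWB
WKWWWWW
WKWWWWW

Derivation:
After op 1 paint(4,6,B):
YYYYYYY
YYYYYYY
YYYYYYY
YYYYYYR
YYYYYYB
YKYYWWW
YKYYYYY
After op 2 paint(5,4,Y):
YYYYYYY
YYYYYYY
YYYYYYY
YYYYYYR
YYYYYYB
YKYYYWW
YKYYYYY
After op 3 fill(6,4,W) [43 cells changed]:
WWWWWWW
WWWWWWW
WWWWWWW
WWWWWWR
WWWWWWB
WKWWWWW
WKWWWWW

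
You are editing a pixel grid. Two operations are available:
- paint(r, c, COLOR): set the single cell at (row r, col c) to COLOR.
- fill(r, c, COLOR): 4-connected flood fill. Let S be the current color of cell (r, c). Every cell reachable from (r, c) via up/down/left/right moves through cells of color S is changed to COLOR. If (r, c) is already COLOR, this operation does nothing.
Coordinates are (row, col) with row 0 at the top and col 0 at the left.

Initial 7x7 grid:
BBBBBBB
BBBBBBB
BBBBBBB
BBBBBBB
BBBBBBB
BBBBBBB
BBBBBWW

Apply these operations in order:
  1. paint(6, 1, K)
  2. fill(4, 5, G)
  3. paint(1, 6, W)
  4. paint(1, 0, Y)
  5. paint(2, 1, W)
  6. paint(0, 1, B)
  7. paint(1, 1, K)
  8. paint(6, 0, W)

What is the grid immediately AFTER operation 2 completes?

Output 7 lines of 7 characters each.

After op 1 paint(6,1,K):
BBBBBBB
BBBBBBB
BBBBBBB
BBBBBBB
BBBBBBB
BBBBBBB
BKBBBWW
After op 2 fill(4,5,G) [46 cells changed]:
GGGGGGG
GGGGGGG
GGGGGGG
GGGGGGG
GGGGGGG
GGGGGGG
GKGGGWW

Answer: GGGGGGG
GGGGGGG
GGGGGGG
GGGGGGG
GGGGGGG
GGGGGGG
GKGGGWW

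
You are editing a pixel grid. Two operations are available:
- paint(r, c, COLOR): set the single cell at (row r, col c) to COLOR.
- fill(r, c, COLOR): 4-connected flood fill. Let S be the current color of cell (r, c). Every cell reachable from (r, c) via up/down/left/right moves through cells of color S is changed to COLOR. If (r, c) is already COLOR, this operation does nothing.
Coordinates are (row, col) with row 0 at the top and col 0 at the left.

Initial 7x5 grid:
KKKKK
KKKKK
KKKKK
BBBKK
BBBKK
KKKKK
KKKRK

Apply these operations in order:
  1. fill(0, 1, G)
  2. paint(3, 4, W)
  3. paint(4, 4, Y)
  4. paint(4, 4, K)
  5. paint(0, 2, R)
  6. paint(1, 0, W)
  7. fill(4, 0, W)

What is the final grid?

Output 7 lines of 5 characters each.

After op 1 fill(0,1,G) [28 cells changed]:
GGGGG
GGGGG
GGGGG
BBBGG
BBBGG
GGGGG
GGGRG
After op 2 paint(3,4,W):
GGGGG
GGGGG
GGGGG
BBBGW
BBBGG
GGGGG
GGGRG
After op 3 paint(4,4,Y):
GGGGG
GGGGG
GGGGG
BBBGW
BBBGY
GGGGG
GGGRG
After op 4 paint(4,4,K):
GGGGG
GGGGG
GGGGG
BBBGW
BBBGK
GGGGG
GGGRG
After op 5 paint(0,2,R):
GGRGG
GGGGG
GGGGG
BBBGW
BBBGK
GGGGG
GGGRG
After op 6 paint(1,0,W):
GGRGG
WGGGG
GGGGG
BBBGW
BBBGK
GGGGG
GGGRG
After op 7 fill(4,0,W) [6 cells changed]:
GGRGG
WGGGG
GGGGG
WWWGW
WWWGK
GGGGG
GGGRG

Answer: GGRGG
WGGGG
GGGGG
WWWGW
WWWGK
GGGGG
GGGRG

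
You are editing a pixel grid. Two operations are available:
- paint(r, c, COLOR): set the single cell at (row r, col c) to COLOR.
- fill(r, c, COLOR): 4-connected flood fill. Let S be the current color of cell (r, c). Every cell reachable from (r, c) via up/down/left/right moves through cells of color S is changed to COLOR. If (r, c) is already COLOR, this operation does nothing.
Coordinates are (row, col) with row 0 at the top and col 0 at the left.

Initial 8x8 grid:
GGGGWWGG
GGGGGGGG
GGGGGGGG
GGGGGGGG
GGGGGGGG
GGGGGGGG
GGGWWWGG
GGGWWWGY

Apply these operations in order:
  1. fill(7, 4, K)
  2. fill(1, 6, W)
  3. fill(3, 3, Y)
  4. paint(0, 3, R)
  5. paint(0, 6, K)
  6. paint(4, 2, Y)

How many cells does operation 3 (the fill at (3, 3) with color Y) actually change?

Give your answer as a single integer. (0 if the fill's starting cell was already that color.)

After op 1 fill(7,4,K) [6 cells changed]:
GGGGWWGG
GGGGGGGG
GGGGGGGG
GGGGGGGG
GGGGGGGG
GGGGGGGG
GGGKKKGG
GGGKKKGY
After op 2 fill(1,6,W) [55 cells changed]:
WWWWWWWW
WWWWWWWW
WWWWWWWW
WWWWWWWW
WWWWWWWW
WWWWWWWW
WWWKKKWW
WWWKKKWY
After op 3 fill(3,3,Y) [57 cells changed]:
YYYYYYYY
YYYYYYYY
YYYYYYYY
YYYYYYYY
YYYYYYYY
YYYYYYYY
YYYKKKYY
YYYKKKYY

Answer: 57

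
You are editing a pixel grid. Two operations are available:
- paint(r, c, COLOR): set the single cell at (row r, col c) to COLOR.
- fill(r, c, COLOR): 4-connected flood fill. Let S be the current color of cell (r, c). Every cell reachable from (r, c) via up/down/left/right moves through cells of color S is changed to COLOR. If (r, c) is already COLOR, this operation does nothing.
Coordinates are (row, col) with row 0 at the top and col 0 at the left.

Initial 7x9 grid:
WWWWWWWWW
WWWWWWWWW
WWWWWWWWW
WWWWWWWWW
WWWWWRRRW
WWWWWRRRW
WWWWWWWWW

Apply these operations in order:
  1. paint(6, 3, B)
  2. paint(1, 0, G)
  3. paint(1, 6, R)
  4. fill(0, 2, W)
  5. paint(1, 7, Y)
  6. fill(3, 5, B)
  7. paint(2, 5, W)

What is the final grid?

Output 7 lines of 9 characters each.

Answer: BBBBBBBBB
GBBBBBRYB
BBBBBWBBB
BBBBBBBBB
BBBBBRRRB
BBBBBRRRB
BBBBBBBBB

Derivation:
After op 1 paint(6,3,B):
WWWWWWWWW
WWWWWWWWW
WWWWWWWWW
WWWWWWWWW
WWWWWRRRW
WWWWWRRRW
WWWBWWWWW
After op 2 paint(1,0,G):
WWWWWWWWW
GWWWWWWWW
WWWWWWWWW
WWWWWWWWW
WWWWWRRRW
WWWWWRRRW
WWWBWWWWW
After op 3 paint(1,6,R):
WWWWWWWWW
GWWWWWRWW
WWWWWWWWW
WWWWWWWWW
WWWWWRRRW
WWWWWRRRW
WWWBWWWWW
After op 4 fill(0,2,W) [0 cells changed]:
WWWWWWWWW
GWWWWWRWW
WWWWWWWWW
WWWWWWWWW
WWWWWRRRW
WWWWWRRRW
WWWBWWWWW
After op 5 paint(1,7,Y):
WWWWWWWWW
GWWWWWRYW
WWWWWWWWW
WWWWWWWWW
WWWWWRRRW
WWWWWRRRW
WWWBWWWWW
After op 6 fill(3,5,B) [53 cells changed]:
BBBBBBBBB
GBBBBBRYB
BBBBBBBBB
BBBBBBBBB
BBBBBRRRB
BBBBBRRRB
BBBBBBBBB
After op 7 paint(2,5,W):
BBBBBBBBB
GBBBBBRYB
BBBBBWBBB
BBBBBBBBB
BBBBBRRRB
BBBBBRRRB
BBBBBBBBB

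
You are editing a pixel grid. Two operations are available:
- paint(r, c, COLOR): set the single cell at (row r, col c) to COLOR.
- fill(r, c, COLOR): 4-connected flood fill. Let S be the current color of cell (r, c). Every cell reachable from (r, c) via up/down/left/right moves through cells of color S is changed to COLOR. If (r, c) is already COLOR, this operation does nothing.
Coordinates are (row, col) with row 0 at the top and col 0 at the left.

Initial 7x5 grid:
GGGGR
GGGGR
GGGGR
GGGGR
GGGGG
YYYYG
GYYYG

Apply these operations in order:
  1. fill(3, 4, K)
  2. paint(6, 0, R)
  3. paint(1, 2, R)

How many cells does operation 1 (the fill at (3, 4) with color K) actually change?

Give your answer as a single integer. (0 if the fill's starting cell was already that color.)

After op 1 fill(3,4,K) [4 cells changed]:
GGGGK
GGGGK
GGGGK
GGGGK
GGGGG
YYYYG
GYYYG

Answer: 4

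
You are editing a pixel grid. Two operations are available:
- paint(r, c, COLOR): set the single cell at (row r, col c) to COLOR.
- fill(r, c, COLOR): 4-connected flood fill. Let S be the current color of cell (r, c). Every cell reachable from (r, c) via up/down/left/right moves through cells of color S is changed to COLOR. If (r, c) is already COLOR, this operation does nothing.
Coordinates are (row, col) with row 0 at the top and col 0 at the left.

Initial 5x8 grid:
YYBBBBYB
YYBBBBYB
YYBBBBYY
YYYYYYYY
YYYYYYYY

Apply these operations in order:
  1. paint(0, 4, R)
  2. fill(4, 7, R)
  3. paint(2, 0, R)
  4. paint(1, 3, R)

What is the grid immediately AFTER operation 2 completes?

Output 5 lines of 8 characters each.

Answer: RRBBRBRB
RRBBBBRB
RRBBBBRR
RRRRRRRR
RRRRRRRR

Derivation:
After op 1 paint(0,4,R):
YYBBRBYB
YYBBBBYB
YYBBBBYY
YYYYYYYY
YYYYYYYY
After op 2 fill(4,7,R) [26 cells changed]:
RRBBRBRB
RRBBBBRB
RRBBBBRR
RRRRRRRR
RRRRRRRR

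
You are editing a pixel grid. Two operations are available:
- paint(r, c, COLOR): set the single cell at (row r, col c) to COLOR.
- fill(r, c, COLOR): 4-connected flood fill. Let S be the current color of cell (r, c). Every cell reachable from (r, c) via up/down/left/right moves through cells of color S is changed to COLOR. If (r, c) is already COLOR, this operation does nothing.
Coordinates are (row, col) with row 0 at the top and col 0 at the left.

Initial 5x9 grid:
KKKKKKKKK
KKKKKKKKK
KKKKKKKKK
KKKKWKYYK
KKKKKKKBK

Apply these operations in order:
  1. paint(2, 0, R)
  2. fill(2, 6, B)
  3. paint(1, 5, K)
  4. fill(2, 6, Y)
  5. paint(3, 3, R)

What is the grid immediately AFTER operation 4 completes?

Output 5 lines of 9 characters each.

Answer: YYYYYYYYY
YYYYYKYYY
RYYYYYYYY
YYYYWYYYY
YYYYYYYYY

Derivation:
After op 1 paint(2,0,R):
KKKKKKKKK
KKKKKKKKK
RKKKKKKKK
KKKKWKYYK
KKKKKKKBK
After op 2 fill(2,6,B) [40 cells changed]:
BBBBBBBBB
BBBBBBBBB
RBBBBBBBB
BBBBWBYYB
BBBBBBBBB
After op 3 paint(1,5,K):
BBBBBBBBB
BBBBBKBBB
RBBBBBBBB
BBBBWBYYB
BBBBBBBBB
After op 4 fill(2,6,Y) [40 cells changed]:
YYYYYYYYY
YYYYYKYYY
RYYYYYYYY
YYYYWYYYY
YYYYYYYYY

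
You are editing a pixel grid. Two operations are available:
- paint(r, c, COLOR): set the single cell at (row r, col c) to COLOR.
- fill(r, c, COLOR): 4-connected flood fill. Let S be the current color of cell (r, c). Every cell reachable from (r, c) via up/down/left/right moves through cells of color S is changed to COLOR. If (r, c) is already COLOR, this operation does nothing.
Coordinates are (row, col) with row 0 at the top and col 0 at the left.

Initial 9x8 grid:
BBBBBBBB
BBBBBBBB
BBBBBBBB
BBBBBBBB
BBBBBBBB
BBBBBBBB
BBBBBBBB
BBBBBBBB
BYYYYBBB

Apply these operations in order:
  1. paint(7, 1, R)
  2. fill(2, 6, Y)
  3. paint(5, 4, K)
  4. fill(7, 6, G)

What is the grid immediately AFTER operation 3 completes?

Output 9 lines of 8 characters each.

Answer: YYYYYYYY
YYYYYYYY
YYYYYYYY
YYYYYYYY
YYYYYYYY
YYYYKYYY
YYYYYYYY
YRYYYYYY
YYYYYYYY

Derivation:
After op 1 paint(7,1,R):
BBBBBBBB
BBBBBBBB
BBBBBBBB
BBBBBBBB
BBBBBBBB
BBBBBBBB
BBBBBBBB
BRBBBBBB
BYYYYBBB
After op 2 fill(2,6,Y) [67 cells changed]:
YYYYYYYY
YYYYYYYY
YYYYYYYY
YYYYYYYY
YYYYYYYY
YYYYYYYY
YYYYYYYY
YRYYYYYY
YYYYYYYY
After op 3 paint(5,4,K):
YYYYYYYY
YYYYYYYY
YYYYYYYY
YYYYYYYY
YYYYYYYY
YYYYKYYY
YYYYYYYY
YRYYYYYY
YYYYYYYY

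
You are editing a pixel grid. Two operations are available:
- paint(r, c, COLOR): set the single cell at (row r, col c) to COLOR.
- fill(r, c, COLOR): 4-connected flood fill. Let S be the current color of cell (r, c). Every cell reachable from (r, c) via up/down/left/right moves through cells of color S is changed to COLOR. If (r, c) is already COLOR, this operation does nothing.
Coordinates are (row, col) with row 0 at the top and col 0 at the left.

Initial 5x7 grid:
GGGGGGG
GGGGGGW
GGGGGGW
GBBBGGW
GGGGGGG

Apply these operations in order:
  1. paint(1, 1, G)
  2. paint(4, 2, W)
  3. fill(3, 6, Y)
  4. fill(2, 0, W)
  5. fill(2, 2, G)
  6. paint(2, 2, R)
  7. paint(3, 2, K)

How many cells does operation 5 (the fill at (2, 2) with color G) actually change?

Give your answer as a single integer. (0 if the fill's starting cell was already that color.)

Answer: 29

Derivation:
After op 1 paint(1,1,G):
GGGGGGG
GGGGGGW
GGGGGGW
GBBBGGW
GGGGGGG
After op 2 paint(4,2,W):
GGGGGGG
GGGGGGW
GGGGGGW
GBBBGGW
GGWGGGG
After op 3 fill(3,6,Y) [3 cells changed]:
GGGGGGG
GGGGGGY
GGGGGGY
GBBBGGY
GGWGGGG
After op 4 fill(2,0,W) [28 cells changed]:
WWWWWWW
WWWWWWY
WWWWWWY
WBBBWWY
WWWWWWW
After op 5 fill(2,2,G) [29 cells changed]:
GGGGGGG
GGGGGGY
GGGGGGY
GBBBGGY
GGGGGGG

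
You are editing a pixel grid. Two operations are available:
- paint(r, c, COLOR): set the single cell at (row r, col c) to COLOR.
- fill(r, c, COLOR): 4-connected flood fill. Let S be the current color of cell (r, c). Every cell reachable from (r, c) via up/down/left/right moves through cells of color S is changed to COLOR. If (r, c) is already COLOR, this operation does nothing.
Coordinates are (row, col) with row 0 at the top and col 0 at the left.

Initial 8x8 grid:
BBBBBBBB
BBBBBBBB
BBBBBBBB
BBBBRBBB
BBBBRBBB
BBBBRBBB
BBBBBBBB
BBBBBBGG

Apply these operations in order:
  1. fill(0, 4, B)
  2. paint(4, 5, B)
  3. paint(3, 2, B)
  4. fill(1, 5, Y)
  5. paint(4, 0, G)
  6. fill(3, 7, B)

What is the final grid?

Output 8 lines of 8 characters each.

Answer: BBBBBBBB
BBBBBBBB
BBBBBBBB
BBBBRBBB
GBBBRBBB
BBBBRBBB
BBBBBBBB
BBBBBBGG

Derivation:
After op 1 fill(0,4,B) [0 cells changed]:
BBBBBBBB
BBBBBBBB
BBBBBBBB
BBBBRBBB
BBBBRBBB
BBBBRBBB
BBBBBBBB
BBBBBBGG
After op 2 paint(4,5,B):
BBBBBBBB
BBBBBBBB
BBBBBBBB
BBBBRBBB
BBBBRBBB
BBBBRBBB
BBBBBBBB
BBBBBBGG
After op 3 paint(3,2,B):
BBBBBBBB
BBBBBBBB
BBBBBBBB
BBBBRBBB
BBBBRBBB
BBBBRBBB
BBBBBBBB
BBBBBBGG
After op 4 fill(1,5,Y) [59 cells changed]:
YYYYYYYY
YYYYYYYY
YYYYYYYY
YYYYRYYY
YYYYRYYY
YYYYRYYY
YYYYYYYY
YYYYYYGG
After op 5 paint(4,0,G):
YYYYYYYY
YYYYYYYY
YYYYYYYY
YYYYRYYY
GYYYRYYY
YYYYRYYY
YYYYYYYY
YYYYYYGG
After op 6 fill(3,7,B) [58 cells changed]:
BBBBBBBB
BBBBBBBB
BBBBBBBB
BBBBRBBB
GBBBRBBB
BBBBRBBB
BBBBBBBB
BBBBBBGG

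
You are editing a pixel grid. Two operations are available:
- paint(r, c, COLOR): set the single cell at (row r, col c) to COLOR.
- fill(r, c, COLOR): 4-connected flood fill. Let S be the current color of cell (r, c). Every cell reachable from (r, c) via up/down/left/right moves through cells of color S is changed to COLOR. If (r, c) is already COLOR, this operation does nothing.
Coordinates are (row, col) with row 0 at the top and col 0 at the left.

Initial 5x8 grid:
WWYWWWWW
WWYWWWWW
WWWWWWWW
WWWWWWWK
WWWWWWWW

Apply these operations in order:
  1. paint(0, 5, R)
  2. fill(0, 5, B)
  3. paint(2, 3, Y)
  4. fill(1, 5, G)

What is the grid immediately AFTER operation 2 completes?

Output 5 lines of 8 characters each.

After op 1 paint(0,5,R):
WWYWWRWW
WWYWWWWW
WWWWWWWW
WWWWWWWK
WWWWWWWW
After op 2 fill(0,5,B) [1 cells changed]:
WWYWWBWW
WWYWWWWW
WWWWWWWW
WWWWWWWK
WWWWWWWW

Answer: WWYWWBWW
WWYWWWWW
WWWWWWWW
WWWWWWWK
WWWWWWWW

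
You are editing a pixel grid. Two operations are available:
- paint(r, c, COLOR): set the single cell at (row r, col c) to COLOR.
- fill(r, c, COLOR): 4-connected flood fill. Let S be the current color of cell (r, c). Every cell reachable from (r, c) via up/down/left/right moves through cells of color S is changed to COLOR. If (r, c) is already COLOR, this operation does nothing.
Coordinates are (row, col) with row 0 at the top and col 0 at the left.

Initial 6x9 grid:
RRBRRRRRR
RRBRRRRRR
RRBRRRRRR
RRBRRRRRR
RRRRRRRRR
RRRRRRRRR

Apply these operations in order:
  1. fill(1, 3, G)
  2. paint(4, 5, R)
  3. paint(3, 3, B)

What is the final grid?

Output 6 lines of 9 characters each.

After op 1 fill(1,3,G) [50 cells changed]:
GGBGGGGGG
GGBGGGGGG
GGBGGGGGG
GGBGGGGGG
GGGGGGGGG
GGGGGGGGG
After op 2 paint(4,5,R):
GGBGGGGGG
GGBGGGGGG
GGBGGGGGG
GGBGGGGGG
GGGGGRGGG
GGGGGGGGG
After op 3 paint(3,3,B):
GGBGGGGGG
GGBGGGGGG
GGBGGGGGG
GGBBGGGGG
GGGGGRGGG
GGGGGGGGG

Answer: GGBGGGGGG
GGBGGGGGG
GGBGGGGGG
GGBBGGGGG
GGGGGRGGG
GGGGGGGGG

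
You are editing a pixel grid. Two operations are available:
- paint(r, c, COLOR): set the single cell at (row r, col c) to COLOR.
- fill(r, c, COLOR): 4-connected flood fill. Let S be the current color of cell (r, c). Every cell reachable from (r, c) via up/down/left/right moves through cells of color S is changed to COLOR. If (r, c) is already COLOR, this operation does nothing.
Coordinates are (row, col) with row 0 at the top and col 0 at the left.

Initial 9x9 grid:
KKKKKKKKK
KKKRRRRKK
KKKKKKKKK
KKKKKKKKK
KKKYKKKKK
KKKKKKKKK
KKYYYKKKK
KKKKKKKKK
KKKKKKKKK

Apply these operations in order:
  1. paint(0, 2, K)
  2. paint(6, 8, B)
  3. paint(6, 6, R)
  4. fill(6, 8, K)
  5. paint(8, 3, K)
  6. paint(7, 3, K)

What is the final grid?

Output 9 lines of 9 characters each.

Answer: KKKKKKKKK
KKKRRRRKK
KKKKKKKKK
KKKKKKKKK
KKKYKKKKK
KKKKKKKKK
KKYYYKRKK
KKKKKKKKK
KKKKKKKKK

Derivation:
After op 1 paint(0,2,K):
KKKKKKKKK
KKKRRRRKK
KKKKKKKKK
KKKKKKKKK
KKKYKKKKK
KKKKKKKKK
KKYYYKKKK
KKKKKKKKK
KKKKKKKKK
After op 2 paint(6,8,B):
KKKKKKKKK
KKKRRRRKK
KKKKKKKKK
KKKKKKKKK
KKKYKKKKK
KKKKKKKKK
KKYYYKKKB
KKKKKKKKK
KKKKKKKKK
After op 3 paint(6,6,R):
KKKKKKKKK
KKKRRRRKK
KKKKKKKKK
KKKKKKKKK
KKKYKKKKK
KKKKKKKKK
KKYYYKRKB
KKKKKKKKK
KKKKKKKKK
After op 4 fill(6,8,K) [1 cells changed]:
KKKKKKKKK
KKKRRRRKK
KKKKKKKKK
KKKKKKKKK
KKKYKKKKK
KKKKKKKKK
KKYYYKRKK
KKKKKKKKK
KKKKKKKKK
After op 5 paint(8,3,K):
KKKKKKKKK
KKKRRRRKK
KKKKKKKKK
KKKKKKKKK
KKKYKKKKK
KKKKKKKKK
KKYYYKRKK
KKKKKKKKK
KKKKKKKKK
After op 6 paint(7,3,K):
KKKKKKKKK
KKKRRRRKK
KKKKKKKKK
KKKKKKKKK
KKKYKKKKK
KKKKKKKKK
KKYYYKRKK
KKKKKKKKK
KKKKKKKKK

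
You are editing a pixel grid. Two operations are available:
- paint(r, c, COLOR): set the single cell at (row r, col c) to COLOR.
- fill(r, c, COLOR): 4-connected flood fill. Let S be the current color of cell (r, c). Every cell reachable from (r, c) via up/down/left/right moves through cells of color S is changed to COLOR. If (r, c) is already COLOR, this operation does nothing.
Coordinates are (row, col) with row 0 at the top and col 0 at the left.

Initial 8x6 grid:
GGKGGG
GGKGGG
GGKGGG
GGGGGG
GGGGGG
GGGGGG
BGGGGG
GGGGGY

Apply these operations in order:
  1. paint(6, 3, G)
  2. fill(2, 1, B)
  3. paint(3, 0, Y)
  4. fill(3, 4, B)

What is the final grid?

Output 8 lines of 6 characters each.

After op 1 paint(6,3,G):
GGKGGG
GGKGGG
GGKGGG
GGGGGG
GGGGGG
GGGGGG
BGGGGG
GGGGGY
After op 2 fill(2,1,B) [43 cells changed]:
BBKBBB
BBKBBB
BBKBBB
BBBBBB
BBBBBB
BBBBBB
BBBBBB
BBBBBY
After op 3 paint(3,0,Y):
BBKBBB
BBKBBB
BBKBBB
YBBBBB
BBBBBB
BBBBBB
BBBBBB
BBBBBY
After op 4 fill(3,4,B) [0 cells changed]:
BBKBBB
BBKBBB
BBKBBB
YBBBBB
BBBBBB
BBBBBB
BBBBBB
BBBBBY

Answer: BBKBBB
BBKBBB
BBKBBB
YBBBBB
BBBBBB
BBBBBB
BBBBBB
BBBBBY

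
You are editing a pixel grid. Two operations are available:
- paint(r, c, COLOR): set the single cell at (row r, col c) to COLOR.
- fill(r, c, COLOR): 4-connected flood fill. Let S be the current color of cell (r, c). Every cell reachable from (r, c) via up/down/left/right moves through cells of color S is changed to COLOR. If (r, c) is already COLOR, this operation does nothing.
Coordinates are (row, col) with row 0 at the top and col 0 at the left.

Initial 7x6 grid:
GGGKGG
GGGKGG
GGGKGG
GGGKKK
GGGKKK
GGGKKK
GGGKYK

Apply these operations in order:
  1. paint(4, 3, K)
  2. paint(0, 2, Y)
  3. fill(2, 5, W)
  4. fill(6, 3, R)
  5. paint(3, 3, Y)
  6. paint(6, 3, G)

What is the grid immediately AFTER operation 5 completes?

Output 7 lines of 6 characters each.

After op 1 paint(4,3,K):
GGGKGG
GGGKGG
GGGKGG
GGGKKK
GGGKKK
GGGKKK
GGGKYK
After op 2 paint(0,2,Y):
GGYKGG
GGGKGG
GGGKGG
GGGKKK
GGGKKK
GGGKKK
GGGKYK
After op 3 fill(2,5,W) [6 cells changed]:
GGYKWW
GGGKWW
GGGKWW
GGGKKK
GGGKKK
GGGKKK
GGGKYK
After op 4 fill(6,3,R) [14 cells changed]:
GGYRWW
GGGRWW
GGGRWW
GGGRRR
GGGRRR
GGGRRR
GGGRYR
After op 5 paint(3,3,Y):
GGYRWW
GGGRWW
GGGRWW
GGGYRR
GGGRRR
GGGRRR
GGGRYR

Answer: GGYRWW
GGGRWW
GGGRWW
GGGYRR
GGGRRR
GGGRRR
GGGRYR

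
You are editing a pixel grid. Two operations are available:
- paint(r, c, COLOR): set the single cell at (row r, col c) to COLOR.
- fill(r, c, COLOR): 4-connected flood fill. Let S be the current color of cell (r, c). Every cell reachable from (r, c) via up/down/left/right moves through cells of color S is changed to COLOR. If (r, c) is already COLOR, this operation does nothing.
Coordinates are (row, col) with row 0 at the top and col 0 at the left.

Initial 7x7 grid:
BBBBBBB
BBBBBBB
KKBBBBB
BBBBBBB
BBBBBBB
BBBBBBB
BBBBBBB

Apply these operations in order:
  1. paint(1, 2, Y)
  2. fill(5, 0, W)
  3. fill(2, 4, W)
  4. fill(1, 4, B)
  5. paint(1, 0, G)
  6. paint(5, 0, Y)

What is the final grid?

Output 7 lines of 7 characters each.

Answer: BBBBBBB
GBYBBBB
KKBBBBB
BBBBBBB
BBBBBBB
YBBBBBB
BBBBBBB

Derivation:
After op 1 paint(1,2,Y):
BBBBBBB
BBYBBBB
KKBBBBB
BBBBBBB
BBBBBBB
BBBBBBB
BBBBBBB
After op 2 fill(5,0,W) [46 cells changed]:
WWWWWWW
WWYWWWW
KKWWWWW
WWWWWWW
WWWWWWW
WWWWWWW
WWWWWWW
After op 3 fill(2,4,W) [0 cells changed]:
WWWWWWW
WWYWWWW
KKWWWWW
WWWWWWW
WWWWWWW
WWWWWWW
WWWWWWW
After op 4 fill(1,4,B) [46 cells changed]:
BBBBBBB
BBYBBBB
KKBBBBB
BBBBBBB
BBBBBBB
BBBBBBB
BBBBBBB
After op 5 paint(1,0,G):
BBBBBBB
GBYBBBB
KKBBBBB
BBBBBBB
BBBBBBB
BBBBBBB
BBBBBBB
After op 6 paint(5,0,Y):
BBBBBBB
GBYBBBB
KKBBBBB
BBBBBBB
BBBBBBB
YBBBBBB
BBBBBBB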